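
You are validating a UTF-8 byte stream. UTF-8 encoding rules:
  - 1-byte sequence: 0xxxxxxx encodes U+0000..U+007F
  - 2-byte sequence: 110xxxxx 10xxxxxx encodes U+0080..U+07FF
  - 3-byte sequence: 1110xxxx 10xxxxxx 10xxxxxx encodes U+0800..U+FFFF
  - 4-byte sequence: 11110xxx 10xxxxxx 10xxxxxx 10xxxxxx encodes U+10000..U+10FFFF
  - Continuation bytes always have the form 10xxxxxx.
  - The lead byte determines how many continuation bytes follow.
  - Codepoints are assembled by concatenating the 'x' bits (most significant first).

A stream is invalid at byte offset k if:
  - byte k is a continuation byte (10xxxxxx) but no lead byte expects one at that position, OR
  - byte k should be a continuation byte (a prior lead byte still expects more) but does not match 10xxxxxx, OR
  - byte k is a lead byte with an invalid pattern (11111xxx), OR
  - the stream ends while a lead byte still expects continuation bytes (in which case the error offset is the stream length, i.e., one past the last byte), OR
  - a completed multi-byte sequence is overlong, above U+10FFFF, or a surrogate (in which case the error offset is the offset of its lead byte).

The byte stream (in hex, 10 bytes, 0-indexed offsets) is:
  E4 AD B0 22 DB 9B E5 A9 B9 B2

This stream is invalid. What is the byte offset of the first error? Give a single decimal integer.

Byte[0]=E4: 3-byte lead, need 2 cont bytes. acc=0x4
Byte[1]=AD: continuation. acc=(acc<<6)|0x2D=0x12D
Byte[2]=B0: continuation. acc=(acc<<6)|0x30=0x4B70
Completed: cp=U+4B70 (starts at byte 0)
Byte[3]=22: 1-byte ASCII. cp=U+0022
Byte[4]=DB: 2-byte lead, need 1 cont bytes. acc=0x1B
Byte[5]=9B: continuation. acc=(acc<<6)|0x1B=0x6DB
Completed: cp=U+06DB (starts at byte 4)
Byte[6]=E5: 3-byte lead, need 2 cont bytes. acc=0x5
Byte[7]=A9: continuation. acc=(acc<<6)|0x29=0x169
Byte[8]=B9: continuation. acc=(acc<<6)|0x39=0x5A79
Completed: cp=U+5A79 (starts at byte 6)
Byte[9]=B2: INVALID lead byte (not 0xxx/110x/1110/11110)

Answer: 9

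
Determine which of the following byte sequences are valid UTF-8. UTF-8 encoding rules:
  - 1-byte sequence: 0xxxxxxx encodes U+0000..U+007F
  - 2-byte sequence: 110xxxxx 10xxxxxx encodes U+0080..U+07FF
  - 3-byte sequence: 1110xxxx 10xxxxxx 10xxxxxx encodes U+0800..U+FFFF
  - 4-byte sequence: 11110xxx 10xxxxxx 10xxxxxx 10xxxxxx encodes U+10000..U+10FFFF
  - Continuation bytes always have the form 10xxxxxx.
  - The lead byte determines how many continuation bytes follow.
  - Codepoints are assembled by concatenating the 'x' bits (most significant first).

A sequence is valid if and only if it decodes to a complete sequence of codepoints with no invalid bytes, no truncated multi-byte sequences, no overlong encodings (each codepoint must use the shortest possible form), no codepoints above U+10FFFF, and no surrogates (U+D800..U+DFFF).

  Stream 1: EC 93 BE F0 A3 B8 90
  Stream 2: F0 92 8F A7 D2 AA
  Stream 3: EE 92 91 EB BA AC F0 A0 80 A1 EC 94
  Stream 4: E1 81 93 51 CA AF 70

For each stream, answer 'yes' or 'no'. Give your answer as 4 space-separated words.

Answer: yes yes no yes

Derivation:
Stream 1: decodes cleanly. VALID
Stream 2: decodes cleanly. VALID
Stream 3: error at byte offset 12. INVALID
Stream 4: decodes cleanly. VALID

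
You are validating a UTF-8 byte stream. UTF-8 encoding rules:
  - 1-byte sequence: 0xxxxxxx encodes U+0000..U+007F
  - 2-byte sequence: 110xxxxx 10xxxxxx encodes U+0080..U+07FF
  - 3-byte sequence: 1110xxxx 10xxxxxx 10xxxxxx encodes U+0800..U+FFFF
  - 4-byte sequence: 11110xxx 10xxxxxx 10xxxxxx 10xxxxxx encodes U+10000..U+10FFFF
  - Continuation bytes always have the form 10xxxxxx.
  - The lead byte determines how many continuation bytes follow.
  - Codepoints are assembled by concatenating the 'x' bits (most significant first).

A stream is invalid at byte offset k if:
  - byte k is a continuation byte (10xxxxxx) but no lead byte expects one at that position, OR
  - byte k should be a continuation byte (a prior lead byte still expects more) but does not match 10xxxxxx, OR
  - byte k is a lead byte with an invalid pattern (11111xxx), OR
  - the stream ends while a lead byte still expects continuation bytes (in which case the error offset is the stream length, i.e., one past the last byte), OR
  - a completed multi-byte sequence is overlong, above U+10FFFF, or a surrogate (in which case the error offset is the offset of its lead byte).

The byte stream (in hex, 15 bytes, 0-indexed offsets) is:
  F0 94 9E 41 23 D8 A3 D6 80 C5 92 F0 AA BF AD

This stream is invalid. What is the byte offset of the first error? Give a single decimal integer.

Answer: 3

Derivation:
Byte[0]=F0: 4-byte lead, need 3 cont bytes. acc=0x0
Byte[1]=94: continuation. acc=(acc<<6)|0x14=0x14
Byte[2]=9E: continuation. acc=(acc<<6)|0x1E=0x51E
Byte[3]=41: expected 10xxxxxx continuation. INVALID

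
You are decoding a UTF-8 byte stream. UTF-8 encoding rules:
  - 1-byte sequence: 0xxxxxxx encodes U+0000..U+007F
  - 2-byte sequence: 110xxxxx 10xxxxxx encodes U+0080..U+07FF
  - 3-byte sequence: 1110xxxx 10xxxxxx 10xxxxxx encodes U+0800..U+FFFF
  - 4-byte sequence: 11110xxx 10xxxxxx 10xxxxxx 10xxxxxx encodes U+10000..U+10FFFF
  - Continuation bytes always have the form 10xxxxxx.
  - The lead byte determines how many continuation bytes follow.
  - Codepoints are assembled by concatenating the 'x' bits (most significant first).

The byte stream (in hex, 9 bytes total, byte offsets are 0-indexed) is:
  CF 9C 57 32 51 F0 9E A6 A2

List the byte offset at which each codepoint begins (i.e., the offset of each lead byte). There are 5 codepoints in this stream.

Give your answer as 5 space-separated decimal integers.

Byte[0]=CF: 2-byte lead, need 1 cont bytes. acc=0xF
Byte[1]=9C: continuation. acc=(acc<<6)|0x1C=0x3DC
Completed: cp=U+03DC (starts at byte 0)
Byte[2]=57: 1-byte ASCII. cp=U+0057
Byte[3]=32: 1-byte ASCII. cp=U+0032
Byte[4]=51: 1-byte ASCII. cp=U+0051
Byte[5]=F0: 4-byte lead, need 3 cont bytes. acc=0x0
Byte[6]=9E: continuation. acc=(acc<<6)|0x1E=0x1E
Byte[7]=A6: continuation. acc=(acc<<6)|0x26=0x7A6
Byte[8]=A2: continuation. acc=(acc<<6)|0x22=0x1E9A2
Completed: cp=U+1E9A2 (starts at byte 5)

Answer: 0 2 3 4 5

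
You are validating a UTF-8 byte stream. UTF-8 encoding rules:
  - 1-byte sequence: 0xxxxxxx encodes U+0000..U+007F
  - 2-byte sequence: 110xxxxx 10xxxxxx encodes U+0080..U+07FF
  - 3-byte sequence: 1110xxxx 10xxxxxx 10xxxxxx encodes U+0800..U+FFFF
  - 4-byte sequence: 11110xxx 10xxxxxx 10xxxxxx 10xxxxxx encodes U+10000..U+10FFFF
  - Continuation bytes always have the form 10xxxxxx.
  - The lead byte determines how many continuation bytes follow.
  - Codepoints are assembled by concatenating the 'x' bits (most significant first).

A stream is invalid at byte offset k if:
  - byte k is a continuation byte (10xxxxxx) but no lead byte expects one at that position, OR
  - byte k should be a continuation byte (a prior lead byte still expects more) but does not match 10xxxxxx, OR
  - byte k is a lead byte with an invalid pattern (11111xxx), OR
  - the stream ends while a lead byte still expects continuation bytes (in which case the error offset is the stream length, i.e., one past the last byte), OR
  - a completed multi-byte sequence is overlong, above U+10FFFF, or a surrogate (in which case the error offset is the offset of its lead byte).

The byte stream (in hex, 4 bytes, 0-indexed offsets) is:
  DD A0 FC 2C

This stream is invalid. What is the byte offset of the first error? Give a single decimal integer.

Byte[0]=DD: 2-byte lead, need 1 cont bytes. acc=0x1D
Byte[1]=A0: continuation. acc=(acc<<6)|0x20=0x760
Completed: cp=U+0760 (starts at byte 0)
Byte[2]=FC: INVALID lead byte (not 0xxx/110x/1110/11110)

Answer: 2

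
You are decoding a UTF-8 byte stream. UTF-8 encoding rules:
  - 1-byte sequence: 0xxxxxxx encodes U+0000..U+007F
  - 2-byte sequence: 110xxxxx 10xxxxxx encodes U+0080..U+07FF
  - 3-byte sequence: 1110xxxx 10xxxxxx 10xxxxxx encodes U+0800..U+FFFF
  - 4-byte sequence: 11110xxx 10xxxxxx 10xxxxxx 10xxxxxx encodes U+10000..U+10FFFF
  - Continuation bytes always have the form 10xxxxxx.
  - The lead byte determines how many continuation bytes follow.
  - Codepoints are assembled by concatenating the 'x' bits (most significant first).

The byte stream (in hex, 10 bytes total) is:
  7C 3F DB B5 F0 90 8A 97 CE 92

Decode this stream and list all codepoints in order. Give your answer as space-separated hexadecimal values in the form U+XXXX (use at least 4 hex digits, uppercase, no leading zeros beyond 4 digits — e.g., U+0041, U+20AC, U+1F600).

Answer: U+007C U+003F U+06F5 U+10297 U+0392

Derivation:
Byte[0]=7C: 1-byte ASCII. cp=U+007C
Byte[1]=3F: 1-byte ASCII. cp=U+003F
Byte[2]=DB: 2-byte lead, need 1 cont bytes. acc=0x1B
Byte[3]=B5: continuation. acc=(acc<<6)|0x35=0x6F5
Completed: cp=U+06F5 (starts at byte 2)
Byte[4]=F0: 4-byte lead, need 3 cont bytes. acc=0x0
Byte[5]=90: continuation. acc=(acc<<6)|0x10=0x10
Byte[6]=8A: continuation. acc=(acc<<6)|0x0A=0x40A
Byte[7]=97: continuation. acc=(acc<<6)|0x17=0x10297
Completed: cp=U+10297 (starts at byte 4)
Byte[8]=CE: 2-byte lead, need 1 cont bytes. acc=0xE
Byte[9]=92: continuation. acc=(acc<<6)|0x12=0x392
Completed: cp=U+0392 (starts at byte 8)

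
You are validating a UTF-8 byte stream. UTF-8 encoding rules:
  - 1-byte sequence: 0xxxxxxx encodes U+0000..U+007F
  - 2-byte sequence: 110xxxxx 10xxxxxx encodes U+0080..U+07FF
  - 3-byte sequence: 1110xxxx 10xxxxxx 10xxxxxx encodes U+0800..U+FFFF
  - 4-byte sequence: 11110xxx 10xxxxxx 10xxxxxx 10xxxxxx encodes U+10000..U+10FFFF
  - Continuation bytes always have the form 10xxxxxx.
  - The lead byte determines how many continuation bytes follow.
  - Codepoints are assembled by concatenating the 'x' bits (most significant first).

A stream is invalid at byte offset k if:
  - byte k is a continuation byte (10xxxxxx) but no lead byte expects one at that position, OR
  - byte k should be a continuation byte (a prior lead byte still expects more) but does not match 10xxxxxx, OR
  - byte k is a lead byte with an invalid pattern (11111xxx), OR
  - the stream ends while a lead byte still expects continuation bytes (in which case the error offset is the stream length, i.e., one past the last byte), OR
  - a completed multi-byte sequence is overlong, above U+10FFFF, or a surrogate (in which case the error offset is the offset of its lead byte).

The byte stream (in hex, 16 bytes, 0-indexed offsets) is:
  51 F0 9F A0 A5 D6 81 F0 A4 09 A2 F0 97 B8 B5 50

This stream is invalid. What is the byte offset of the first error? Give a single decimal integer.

Answer: 9

Derivation:
Byte[0]=51: 1-byte ASCII. cp=U+0051
Byte[1]=F0: 4-byte lead, need 3 cont bytes. acc=0x0
Byte[2]=9F: continuation. acc=(acc<<6)|0x1F=0x1F
Byte[3]=A0: continuation. acc=(acc<<6)|0x20=0x7E0
Byte[4]=A5: continuation. acc=(acc<<6)|0x25=0x1F825
Completed: cp=U+1F825 (starts at byte 1)
Byte[5]=D6: 2-byte lead, need 1 cont bytes. acc=0x16
Byte[6]=81: continuation. acc=(acc<<6)|0x01=0x581
Completed: cp=U+0581 (starts at byte 5)
Byte[7]=F0: 4-byte lead, need 3 cont bytes. acc=0x0
Byte[8]=A4: continuation. acc=(acc<<6)|0x24=0x24
Byte[9]=09: expected 10xxxxxx continuation. INVALID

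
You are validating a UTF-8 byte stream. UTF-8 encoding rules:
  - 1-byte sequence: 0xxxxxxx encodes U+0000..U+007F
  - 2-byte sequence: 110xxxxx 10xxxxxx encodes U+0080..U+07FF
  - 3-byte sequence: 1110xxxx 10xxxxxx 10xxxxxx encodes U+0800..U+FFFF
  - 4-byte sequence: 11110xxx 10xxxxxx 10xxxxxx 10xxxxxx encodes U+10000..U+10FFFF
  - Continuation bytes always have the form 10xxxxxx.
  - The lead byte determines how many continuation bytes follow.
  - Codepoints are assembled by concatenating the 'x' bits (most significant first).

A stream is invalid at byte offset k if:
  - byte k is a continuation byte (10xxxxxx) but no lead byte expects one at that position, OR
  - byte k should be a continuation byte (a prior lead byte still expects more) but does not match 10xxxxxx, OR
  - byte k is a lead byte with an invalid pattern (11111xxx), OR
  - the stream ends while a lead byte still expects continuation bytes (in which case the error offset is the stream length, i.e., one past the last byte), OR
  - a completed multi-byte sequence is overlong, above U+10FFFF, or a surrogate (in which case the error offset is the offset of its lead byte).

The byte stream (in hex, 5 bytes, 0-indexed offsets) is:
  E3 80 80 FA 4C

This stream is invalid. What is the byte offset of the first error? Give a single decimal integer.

Answer: 3

Derivation:
Byte[0]=E3: 3-byte lead, need 2 cont bytes. acc=0x3
Byte[1]=80: continuation. acc=(acc<<6)|0x00=0xC0
Byte[2]=80: continuation. acc=(acc<<6)|0x00=0x3000
Completed: cp=U+3000 (starts at byte 0)
Byte[3]=FA: INVALID lead byte (not 0xxx/110x/1110/11110)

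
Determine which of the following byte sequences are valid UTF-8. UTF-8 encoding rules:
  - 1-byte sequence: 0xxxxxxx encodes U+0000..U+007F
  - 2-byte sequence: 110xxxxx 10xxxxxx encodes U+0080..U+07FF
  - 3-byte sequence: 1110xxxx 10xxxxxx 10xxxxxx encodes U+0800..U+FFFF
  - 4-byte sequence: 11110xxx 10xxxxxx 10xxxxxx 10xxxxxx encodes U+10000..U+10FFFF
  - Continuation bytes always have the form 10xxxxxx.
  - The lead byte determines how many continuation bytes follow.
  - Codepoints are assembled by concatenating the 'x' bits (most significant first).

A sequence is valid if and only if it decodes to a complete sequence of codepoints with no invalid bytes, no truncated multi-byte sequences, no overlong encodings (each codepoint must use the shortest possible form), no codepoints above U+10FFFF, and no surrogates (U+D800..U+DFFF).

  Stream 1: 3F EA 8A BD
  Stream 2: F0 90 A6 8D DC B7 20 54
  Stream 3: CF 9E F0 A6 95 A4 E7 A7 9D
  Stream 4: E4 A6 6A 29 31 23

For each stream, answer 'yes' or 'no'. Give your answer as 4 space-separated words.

Answer: yes yes yes no

Derivation:
Stream 1: decodes cleanly. VALID
Stream 2: decodes cleanly. VALID
Stream 3: decodes cleanly. VALID
Stream 4: error at byte offset 2. INVALID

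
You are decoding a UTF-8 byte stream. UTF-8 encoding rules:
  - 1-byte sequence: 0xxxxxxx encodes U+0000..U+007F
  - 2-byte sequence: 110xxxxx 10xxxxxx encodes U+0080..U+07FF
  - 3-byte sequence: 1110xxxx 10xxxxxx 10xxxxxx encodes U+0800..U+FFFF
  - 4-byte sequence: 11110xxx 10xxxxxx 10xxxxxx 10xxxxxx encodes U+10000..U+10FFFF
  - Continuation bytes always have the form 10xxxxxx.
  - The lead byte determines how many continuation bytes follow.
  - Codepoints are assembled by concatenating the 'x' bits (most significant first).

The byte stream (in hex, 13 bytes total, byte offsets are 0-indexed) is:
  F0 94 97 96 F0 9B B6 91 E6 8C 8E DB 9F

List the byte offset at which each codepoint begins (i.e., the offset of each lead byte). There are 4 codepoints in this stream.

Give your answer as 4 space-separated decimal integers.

Byte[0]=F0: 4-byte lead, need 3 cont bytes. acc=0x0
Byte[1]=94: continuation. acc=(acc<<6)|0x14=0x14
Byte[2]=97: continuation. acc=(acc<<6)|0x17=0x517
Byte[3]=96: continuation. acc=(acc<<6)|0x16=0x145D6
Completed: cp=U+145D6 (starts at byte 0)
Byte[4]=F0: 4-byte lead, need 3 cont bytes. acc=0x0
Byte[5]=9B: continuation. acc=(acc<<6)|0x1B=0x1B
Byte[6]=B6: continuation. acc=(acc<<6)|0x36=0x6F6
Byte[7]=91: continuation. acc=(acc<<6)|0x11=0x1BD91
Completed: cp=U+1BD91 (starts at byte 4)
Byte[8]=E6: 3-byte lead, need 2 cont bytes. acc=0x6
Byte[9]=8C: continuation. acc=(acc<<6)|0x0C=0x18C
Byte[10]=8E: continuation. acc=(acc<<6)|0x0E=0x630E
Completed: cp=U+630E (starts at byte 8)
Byte[11]=DB: 2-byte lead, need 1 cont bytes. acc=0x1B
Byte[12]=9F: continuation. acc=(acc<<6)|0x1F=0x6DF
Completed: cp=U+06DF (starts at byte 11)

Answer: 0 4 8 11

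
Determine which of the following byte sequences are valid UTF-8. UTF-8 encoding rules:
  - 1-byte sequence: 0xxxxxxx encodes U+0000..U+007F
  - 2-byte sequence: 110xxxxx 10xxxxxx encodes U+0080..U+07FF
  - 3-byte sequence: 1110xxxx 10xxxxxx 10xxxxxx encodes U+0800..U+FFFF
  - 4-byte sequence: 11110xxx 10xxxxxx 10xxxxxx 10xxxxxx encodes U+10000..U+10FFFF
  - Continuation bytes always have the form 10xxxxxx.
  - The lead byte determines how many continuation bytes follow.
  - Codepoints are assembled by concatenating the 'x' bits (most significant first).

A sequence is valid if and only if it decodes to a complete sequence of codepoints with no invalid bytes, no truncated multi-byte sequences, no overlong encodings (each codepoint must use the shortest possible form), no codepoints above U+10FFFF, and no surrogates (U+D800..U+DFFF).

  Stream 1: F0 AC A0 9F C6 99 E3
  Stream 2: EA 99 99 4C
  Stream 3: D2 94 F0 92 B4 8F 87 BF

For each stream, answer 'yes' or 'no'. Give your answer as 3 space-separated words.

Answer: no yes no

Derivation:
Stream 1: error at byte offset 7. INVALID
Stream 2: decodes cleanly. VALID
Stream 3: error at byte offset 6. INVALID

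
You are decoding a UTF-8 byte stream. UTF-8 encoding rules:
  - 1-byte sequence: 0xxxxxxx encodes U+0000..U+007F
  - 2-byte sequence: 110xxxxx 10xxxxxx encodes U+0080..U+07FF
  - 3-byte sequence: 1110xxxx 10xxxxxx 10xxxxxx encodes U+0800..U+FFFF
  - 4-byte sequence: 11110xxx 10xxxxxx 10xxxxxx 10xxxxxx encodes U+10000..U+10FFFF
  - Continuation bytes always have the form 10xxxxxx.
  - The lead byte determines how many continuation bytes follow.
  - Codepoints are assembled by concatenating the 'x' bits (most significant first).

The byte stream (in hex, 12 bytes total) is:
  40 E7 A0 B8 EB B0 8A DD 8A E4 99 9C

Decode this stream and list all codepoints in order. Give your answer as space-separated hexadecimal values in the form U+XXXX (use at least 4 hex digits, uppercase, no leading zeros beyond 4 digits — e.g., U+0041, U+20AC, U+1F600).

Answer: U+0040 U+7838 U+BC0A U+074A U+465C

Derivation:
Byte[0]=40: 1-byte ASCII. cp=U+0040
Byte[1]=E7: 3-byte lead, need 2 cont bytes. acc=0x7
Byte[2]=A0: continuation. acc=(acc<<6)|0x20=0x1E0
Byte[3]=B8: continuation. acc=(acc<<6)|0x38=0x7838
Completed: cp=U+7838 (starts at byte 1)
Byte[4]=EB: 3-byte lead, need 2 cont bytes. acc=0xB
Byte[5]=B0: continuation. acc=(acc<<6)|0x30=0x2F0
Byte[6]=8A: continuation. acc=(acc<<6)|0x0A=0xBC0A
Completed: cp=U+BC0A (starts at byte 4)
Byte[7]=DD: 2-byte lead, need 1 cont bytes. acc=0x1D
Byte[8]=8A: continuation. acc=(acc<<6)|0x0A=0x74A
Completed: cp=U+074A (starts at byte 7)
Byte[9]=E4: 3-byte lead, need 2 cont bytes. acc=0x4
Byte[10]=99: continuation. acc=(acc<<6)|0x19=0x119
Byte[11]=9C: continuation. acc=(acc<<6)|0x1C=0x465C
Completed: cp=U+465C (starts at byte 9)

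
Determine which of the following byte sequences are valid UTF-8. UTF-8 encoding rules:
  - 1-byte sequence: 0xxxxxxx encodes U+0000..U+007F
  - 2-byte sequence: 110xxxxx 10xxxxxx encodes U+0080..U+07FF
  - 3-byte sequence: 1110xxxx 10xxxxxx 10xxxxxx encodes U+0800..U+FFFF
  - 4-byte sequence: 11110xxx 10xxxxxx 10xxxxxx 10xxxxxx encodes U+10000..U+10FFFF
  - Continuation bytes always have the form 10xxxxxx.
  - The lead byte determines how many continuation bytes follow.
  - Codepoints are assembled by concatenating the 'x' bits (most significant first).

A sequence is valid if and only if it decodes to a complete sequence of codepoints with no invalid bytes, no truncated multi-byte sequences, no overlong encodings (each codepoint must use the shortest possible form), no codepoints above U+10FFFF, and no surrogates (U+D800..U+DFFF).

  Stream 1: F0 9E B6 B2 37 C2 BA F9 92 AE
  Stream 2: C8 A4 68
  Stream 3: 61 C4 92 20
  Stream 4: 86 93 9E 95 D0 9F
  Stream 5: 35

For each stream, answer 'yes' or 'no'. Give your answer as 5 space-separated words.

Answer: no yes yes no yes

Derivation:
Stream 1: error at byte offset 7. INVALID
Stream 2: decodes cleanly. VALID
Stream 3: decodes cleanly. VALID
Stream 4: error at byte offset 0. INVALID
Stream 5: decodes cleanly. VALID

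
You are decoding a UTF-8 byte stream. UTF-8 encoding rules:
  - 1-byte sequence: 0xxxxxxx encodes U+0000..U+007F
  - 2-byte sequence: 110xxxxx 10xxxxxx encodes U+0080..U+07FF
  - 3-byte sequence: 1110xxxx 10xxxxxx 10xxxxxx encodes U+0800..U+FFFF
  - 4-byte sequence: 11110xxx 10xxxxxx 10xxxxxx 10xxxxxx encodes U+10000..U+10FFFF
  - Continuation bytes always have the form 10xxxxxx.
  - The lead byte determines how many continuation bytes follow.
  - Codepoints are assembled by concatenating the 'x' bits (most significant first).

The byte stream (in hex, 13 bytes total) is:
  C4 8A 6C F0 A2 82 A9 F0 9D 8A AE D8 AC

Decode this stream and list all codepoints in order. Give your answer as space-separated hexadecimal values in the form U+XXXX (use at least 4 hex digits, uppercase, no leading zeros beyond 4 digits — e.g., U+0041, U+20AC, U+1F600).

Answer: U+010A U+006C U+220A9 U+1D2AE U+062C

Derivation:
Byte[0]=C4: 2-byte lead, need 1 cont bytes. acc=0x4
Byte[1]=8A: continuation. acc=(acc<<6)|0x0A=0x10A
Completed: cp=U+010A (starts at byte 0)
Byte[2]=6C: 1-byte ASCII. cp=U+006C
Byte[3]=F0: 4-byte lead, need 3 cont bytes. acc=0x0
Byte[4]=A2: continuation. acc=(acc<<6)|0x22=0x22
Byte[5]=82: continuation. acc=(acc<<6)|0x02=0x882
Byte[6]=A9: continuation. acc=(acc<<6)|0x29=0x220A9
Completed: cp=U+220A9 (starts at byte 3)
Byte[7]=F0: 4-byte lead, need 3 cont bytes. acc=0x0
Byte[8]=9D: continuation. acc=(acc<<6)|0x1D=0x1D
Byte[9]=8A: continuation. acc=(acc<<6)|0x0A=0x74A
Byte[10]=AE: continuation. acc=(acc<<6)|0x2E=0x1D2AE
Completed: cp=U+1D2AE (starts at byte 7)
Byte[11]=D8: 2-byte lead, need 1 cont bytes. acc=0x18
Byte[12]=AC: continuation. acc=(acc<<6)|0x2C=0x62C
Completed: cp=U+062C (starts at byte 11)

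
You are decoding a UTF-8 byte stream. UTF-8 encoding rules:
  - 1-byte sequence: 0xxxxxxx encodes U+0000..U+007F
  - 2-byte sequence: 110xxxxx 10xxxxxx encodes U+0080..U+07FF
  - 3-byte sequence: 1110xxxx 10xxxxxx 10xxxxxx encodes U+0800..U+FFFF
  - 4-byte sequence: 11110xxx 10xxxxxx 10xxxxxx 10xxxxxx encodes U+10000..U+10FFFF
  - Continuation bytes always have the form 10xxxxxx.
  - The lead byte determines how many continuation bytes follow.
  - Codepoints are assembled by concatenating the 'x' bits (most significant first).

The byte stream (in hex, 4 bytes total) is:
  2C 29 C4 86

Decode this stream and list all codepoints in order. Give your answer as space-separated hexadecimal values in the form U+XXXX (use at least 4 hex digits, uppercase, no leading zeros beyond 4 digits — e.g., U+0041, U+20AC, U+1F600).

Answer: U+002C U+0029 U+0106

Derivation:
Byte[0]=2C: 1-byte ASCII. cp=U+002C
Byte[1]=29: 1-byte ASCII. cp=U+0029
Byte[2]=C4: 2-byte lead, need 1 cont bytes. acc=0x4
Byte[3]=86: continuation. acc=(acc<<6)|0x06=0x106
Completed: cp=U+0106 (starts at byte 2)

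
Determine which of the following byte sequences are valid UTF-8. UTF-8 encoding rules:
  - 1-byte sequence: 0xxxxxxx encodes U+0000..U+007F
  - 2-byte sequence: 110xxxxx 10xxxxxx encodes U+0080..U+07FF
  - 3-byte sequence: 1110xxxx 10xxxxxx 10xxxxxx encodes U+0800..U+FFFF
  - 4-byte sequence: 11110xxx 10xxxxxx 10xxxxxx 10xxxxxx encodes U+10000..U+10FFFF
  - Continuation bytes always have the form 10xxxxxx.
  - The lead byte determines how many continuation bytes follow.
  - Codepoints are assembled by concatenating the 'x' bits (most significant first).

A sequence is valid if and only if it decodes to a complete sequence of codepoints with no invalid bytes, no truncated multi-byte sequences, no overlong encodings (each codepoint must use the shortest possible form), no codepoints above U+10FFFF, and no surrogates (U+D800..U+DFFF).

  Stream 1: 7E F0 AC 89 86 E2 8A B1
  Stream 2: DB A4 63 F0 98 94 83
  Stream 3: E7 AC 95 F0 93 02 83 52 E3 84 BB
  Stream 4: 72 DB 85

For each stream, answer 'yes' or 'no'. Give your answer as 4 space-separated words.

Stream 1: decodes cleanly. VALID
Stream 2: decodes cleanly. VALID
Stream 3: error at byte offset 5. INVALID
Stream 4: decodes cleanly. VALID

Answer: yes yes no yes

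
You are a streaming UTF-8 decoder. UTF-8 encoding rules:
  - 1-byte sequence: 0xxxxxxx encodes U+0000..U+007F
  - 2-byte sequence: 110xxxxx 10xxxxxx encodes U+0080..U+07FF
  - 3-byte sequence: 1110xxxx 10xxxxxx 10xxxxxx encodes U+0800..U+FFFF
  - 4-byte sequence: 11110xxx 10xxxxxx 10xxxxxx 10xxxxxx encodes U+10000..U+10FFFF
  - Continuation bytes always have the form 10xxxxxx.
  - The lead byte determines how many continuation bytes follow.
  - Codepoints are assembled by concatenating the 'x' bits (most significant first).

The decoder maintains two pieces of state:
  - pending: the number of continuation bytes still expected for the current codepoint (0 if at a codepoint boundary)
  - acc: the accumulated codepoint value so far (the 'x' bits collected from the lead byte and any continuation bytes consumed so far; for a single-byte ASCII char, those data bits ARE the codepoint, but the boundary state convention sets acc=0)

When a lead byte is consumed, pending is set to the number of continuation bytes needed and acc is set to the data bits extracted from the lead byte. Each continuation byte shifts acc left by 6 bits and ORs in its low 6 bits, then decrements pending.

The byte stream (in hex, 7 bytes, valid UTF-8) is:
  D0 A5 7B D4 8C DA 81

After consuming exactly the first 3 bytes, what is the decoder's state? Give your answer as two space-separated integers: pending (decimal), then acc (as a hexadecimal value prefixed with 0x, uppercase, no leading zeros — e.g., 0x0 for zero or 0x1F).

Answer: 0 0x0

Derivation:
Byte[0]=D0: 2-byte lead. pending=1, acc=0x10
Byte[1]=A5: continuation. acc=(acc<<6)|0x25=0x425, pending=0
Byte[2]=7B: 1-byte. pending=0, acc=0x0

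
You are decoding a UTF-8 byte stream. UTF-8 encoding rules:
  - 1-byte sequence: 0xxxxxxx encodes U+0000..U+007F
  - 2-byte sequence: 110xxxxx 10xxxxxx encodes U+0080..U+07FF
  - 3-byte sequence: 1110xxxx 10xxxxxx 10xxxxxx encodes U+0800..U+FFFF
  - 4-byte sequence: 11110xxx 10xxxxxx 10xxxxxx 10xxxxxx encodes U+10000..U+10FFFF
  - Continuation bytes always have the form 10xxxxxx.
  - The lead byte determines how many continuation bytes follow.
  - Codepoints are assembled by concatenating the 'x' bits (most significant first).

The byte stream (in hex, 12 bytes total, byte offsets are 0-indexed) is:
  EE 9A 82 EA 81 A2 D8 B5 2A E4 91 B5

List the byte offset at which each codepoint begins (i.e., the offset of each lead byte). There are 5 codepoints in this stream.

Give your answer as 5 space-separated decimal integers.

Byte[0]=EE: 3-byte lead, need 2 cont bytes. acc=0xE
Byte[1]=9A: continuation. acc=(acc<<6)|0x1A=0x39A
Byte[2]=82: continuation. acc=(acc<<6)|0x02=0xE682
Completed: cp=U+E682 (starts at byte 0)
Byte[3]=EA: 3-byte lead, need 2 cont bytes. acc=0xA
Byte[4]=81: continuation. acc=(acc<<6)|0x01=0x281
Byte[5]=A2: continuation. acc=(acc<<6)|0x22=0xA062
Completed: cp=U+A062 (starts at byte 3)
Byte[6]=D8: 2-byte lead, need 1 cont bytes. acc=0x18
Byte[7]=B5: continuation. acc=(acc<<6)|0x35=0x635
Completed: cp=U+0635 (starts at byte 6)
Byte[8]=2A: 1-byte ASCII. cp=U+002A
Byte[9]=E4: 3-byte lead, need 2 cont bytes. acc=0x4
Byte[10]=91: continuation. acc=(acc<<6)|0x11=0x111
Byte[11]=B5: continuation. acc=(acc<<6)|0x35=0x4475
Completed: cp=U+4475 (starts at byte 9)

Answer: 0 3 6 8 9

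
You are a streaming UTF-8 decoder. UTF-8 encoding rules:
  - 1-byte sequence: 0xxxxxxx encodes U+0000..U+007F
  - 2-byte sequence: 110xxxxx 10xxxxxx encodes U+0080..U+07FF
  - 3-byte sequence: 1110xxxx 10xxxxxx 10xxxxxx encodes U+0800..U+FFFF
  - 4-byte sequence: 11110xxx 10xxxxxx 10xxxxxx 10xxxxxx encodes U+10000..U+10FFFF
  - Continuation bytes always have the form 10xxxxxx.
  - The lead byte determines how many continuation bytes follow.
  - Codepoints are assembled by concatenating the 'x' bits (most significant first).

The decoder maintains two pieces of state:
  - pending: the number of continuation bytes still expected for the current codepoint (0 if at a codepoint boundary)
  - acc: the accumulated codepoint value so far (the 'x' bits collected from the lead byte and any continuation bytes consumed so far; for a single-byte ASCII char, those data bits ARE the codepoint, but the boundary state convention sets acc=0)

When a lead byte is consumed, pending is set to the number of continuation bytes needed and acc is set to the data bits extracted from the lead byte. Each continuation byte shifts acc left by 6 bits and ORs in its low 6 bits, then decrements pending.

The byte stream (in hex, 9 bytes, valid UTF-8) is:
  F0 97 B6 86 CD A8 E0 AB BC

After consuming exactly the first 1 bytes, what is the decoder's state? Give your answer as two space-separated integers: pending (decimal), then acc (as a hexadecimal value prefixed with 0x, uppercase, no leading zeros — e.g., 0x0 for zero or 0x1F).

Answer: 3 0x0

Derivation:
Byte[0]=F0: 4-byte lead. pending=3, acc=0x0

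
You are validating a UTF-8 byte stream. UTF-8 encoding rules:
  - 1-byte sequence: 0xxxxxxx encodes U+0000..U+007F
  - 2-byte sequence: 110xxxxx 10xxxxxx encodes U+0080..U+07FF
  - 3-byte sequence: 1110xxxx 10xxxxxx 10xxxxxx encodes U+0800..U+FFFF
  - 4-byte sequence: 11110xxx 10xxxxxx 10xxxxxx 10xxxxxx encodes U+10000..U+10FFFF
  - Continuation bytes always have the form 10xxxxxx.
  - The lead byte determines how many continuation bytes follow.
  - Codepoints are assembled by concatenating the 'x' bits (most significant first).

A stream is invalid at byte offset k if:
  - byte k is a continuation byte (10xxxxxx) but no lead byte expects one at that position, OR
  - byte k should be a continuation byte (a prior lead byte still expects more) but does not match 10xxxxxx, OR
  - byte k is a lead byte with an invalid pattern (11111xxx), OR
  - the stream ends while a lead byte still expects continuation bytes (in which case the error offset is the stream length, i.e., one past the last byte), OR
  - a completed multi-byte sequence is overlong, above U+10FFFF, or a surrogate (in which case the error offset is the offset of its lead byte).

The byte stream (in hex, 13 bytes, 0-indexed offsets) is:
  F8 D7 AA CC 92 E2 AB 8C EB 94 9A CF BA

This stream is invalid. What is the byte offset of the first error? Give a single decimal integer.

Byte[0]=F8: INVALID lead byte (not 0xxx/110x/1110/11110)

Answer: 0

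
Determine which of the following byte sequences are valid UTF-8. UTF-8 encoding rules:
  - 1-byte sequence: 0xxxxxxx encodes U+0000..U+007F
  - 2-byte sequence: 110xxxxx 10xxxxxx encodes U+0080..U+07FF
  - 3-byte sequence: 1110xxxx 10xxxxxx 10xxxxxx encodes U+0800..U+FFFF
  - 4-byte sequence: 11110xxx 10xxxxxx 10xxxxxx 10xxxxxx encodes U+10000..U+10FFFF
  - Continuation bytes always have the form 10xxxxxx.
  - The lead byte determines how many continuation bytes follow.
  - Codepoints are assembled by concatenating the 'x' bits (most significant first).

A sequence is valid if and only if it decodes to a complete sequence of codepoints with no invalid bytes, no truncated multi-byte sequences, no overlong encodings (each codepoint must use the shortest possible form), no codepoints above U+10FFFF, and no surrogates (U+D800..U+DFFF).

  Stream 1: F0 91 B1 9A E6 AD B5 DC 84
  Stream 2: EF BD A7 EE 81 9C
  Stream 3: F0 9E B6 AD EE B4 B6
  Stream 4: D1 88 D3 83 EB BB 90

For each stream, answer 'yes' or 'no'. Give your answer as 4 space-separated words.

Stream 1: decodes cleanly. VALID
Stream 2: decodes cleanly. VALID
Stream 3: decodes cleanly. VALID
Stream 4: decodes cleanly. VALID

Answer: yes yes yes yes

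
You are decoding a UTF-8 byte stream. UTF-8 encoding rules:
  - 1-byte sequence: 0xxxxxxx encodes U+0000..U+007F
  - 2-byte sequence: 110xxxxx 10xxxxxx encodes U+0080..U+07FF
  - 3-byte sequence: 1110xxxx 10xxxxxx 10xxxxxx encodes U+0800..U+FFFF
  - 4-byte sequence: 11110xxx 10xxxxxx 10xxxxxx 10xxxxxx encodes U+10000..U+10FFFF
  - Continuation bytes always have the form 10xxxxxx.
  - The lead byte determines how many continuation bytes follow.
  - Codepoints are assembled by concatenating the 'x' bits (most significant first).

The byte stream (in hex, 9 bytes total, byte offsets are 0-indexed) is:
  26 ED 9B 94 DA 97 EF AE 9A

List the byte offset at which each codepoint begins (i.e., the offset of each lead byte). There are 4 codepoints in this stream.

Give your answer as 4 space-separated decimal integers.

Answer: 0 1 4 6

Derivation:
Byte[0]=26: 1-byte ASCII. cp=U+0026
Byte[1]=ED: 3-byte lead, need 2 cont bytes. acc=0xD
Byte[2]=9B: continuation. acc=(acc<<6)|0x1B=0x35B
Byte[3]=94: continuation. acc=(acc<<6)|0x14=0xD6D4
Completed: cp=U+D6D4 (starts at byte 1)
Byte[4]=DA: 2-byte lead, need 1 cont bytes. acc=0x1A
Byte[5]=97: continuation. acc=(acc<<6)|0x17=0x697
Completed: cp=U+0697 (starts at byte 4)
Byte[6]=EF: 3-byte lead, need 2 cont bytes. acc=0xF
Byte[7]=AE: continuation. acc=(acc<<6)|0x2E=0x3EE
Byte[8]=9A: continuation. acc=(acc<<6)|0x1A=0xFB9A
Completed: cp=U+FB9A (starts at byte 6)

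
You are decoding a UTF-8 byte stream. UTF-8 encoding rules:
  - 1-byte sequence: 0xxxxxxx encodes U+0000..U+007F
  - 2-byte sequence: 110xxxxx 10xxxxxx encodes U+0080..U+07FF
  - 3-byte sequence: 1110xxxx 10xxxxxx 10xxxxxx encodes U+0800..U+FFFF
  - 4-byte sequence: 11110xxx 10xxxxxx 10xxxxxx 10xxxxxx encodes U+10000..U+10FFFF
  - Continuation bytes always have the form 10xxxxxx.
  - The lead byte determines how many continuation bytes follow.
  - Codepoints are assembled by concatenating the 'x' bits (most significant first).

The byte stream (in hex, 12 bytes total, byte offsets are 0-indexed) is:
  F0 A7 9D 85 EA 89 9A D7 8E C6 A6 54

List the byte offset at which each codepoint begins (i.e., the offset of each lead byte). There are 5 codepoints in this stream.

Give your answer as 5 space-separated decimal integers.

Answer: 0 4 7 9 11

Derivation:
Byte[0]=F0: 4-byte lead, need 3 cont bytes. acc=0x0
Byte[1]=A7: continuation. acc=(acc<<6)|0x27=0x27
Byte[2]=9D: continuation. acc=(acc<<6)|0x1D=0x9DD
Byte[3]=85: continuation. acc=(acc<<6)|0x05=0x27745
Completed: cp=U+27745 (starts at byte 0)
Byte[4]=EA: 3-byte lead, need 2 cont bytes. acc=0xA
Byte[5]=89: continuation. acc=(acc<<6)|0x09=0x289
Byte[6]=9A: continuation. acc=(acc<<6)|0x1A=0xA25A
Completed: cp=U+A25A (starts at byte 4)
Byte[7]=D7: 2-byte lead, need 1 cont bytes. acc=0x17
Byte[8]=8E: continuation. acc=(acc<<6)|0x0E=0x5CE
Completed: cp=U+05CE (starts at byte 7)
Byte[9]=C6: 2-byte lead, need 1 cont bytes. acc=0x6
Byte[10]=A6: continuation. acc=(acc<<6)|0x26=0x1A6
Completed: cp=U+01A6 (starts at byte 9)
Byte[11]=54: 1-byte ASCII. cp=U+0054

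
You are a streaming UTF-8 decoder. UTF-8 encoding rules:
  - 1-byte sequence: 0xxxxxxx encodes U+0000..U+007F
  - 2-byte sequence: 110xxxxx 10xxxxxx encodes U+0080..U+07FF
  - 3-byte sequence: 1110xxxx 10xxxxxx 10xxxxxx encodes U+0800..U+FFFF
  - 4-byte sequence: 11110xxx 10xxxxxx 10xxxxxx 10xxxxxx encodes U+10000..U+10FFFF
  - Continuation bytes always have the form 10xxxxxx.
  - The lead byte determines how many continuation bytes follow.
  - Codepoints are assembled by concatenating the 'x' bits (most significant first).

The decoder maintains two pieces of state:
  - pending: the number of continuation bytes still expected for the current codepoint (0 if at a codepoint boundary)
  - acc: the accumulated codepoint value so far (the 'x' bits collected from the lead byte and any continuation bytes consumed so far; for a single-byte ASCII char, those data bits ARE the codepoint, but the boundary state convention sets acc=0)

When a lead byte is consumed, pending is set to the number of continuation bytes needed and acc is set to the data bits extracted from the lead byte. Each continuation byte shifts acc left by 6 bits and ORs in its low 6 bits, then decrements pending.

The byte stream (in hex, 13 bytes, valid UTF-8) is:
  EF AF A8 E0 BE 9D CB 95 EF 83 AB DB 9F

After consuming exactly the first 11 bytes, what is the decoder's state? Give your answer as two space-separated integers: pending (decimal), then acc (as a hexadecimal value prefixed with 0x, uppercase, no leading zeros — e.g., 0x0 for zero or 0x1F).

Answer: 0 0xF0EB

Derivation:
Byte[0]=EF: 3-byte lead. pending=2, acc=0xF
Byte[1]=AF: continuation. acc=(acc<<6)|0x2F=0x3EF, pending=1
Byte[2]=A8: continuation. acc=(acc<<6)|0x28=0xFBE8, pending=0
Byte[3]=E0: 3-byte lead. pending=2, acc=0x0
Byte[4]=BE: continuation. acc=(acc<<6)|0x3E=0x3E, pending=1
Byte[5]=9D: continuation. acc=(acc<<6)|0x1D=0xF9D, pending=0
Byte[6]=CB: 2-byte lead. pending=1, acc=0xB
Byte[7]=95: continuation. acc=(acc<<6)|0x15=0x2D5, pending=0
Byte[8]=EF: 3-byte lead. pending=2, acc=0xF
Byte[9]=83: continuation. acc=(acc<<6)|0x03=0x3C3, pending=1
Byte[10]=AB: continuation. acc=(acc<<6)|0x2B=0xF0EB, pending=0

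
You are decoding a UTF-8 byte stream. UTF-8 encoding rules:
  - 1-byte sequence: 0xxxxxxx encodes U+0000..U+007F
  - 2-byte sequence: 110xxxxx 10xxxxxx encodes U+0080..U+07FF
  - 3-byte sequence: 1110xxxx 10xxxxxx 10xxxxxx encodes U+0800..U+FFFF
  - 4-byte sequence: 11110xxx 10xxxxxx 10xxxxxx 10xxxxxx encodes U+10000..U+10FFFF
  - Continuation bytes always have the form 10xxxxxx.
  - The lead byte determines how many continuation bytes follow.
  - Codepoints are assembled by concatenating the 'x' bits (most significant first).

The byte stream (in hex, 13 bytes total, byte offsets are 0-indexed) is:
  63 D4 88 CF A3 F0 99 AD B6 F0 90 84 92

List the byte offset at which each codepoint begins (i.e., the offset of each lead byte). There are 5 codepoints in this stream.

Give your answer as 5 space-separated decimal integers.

Byte[0]=63: 1-byte ASCII. cp=U+0063
Byte[1]=D4: 2-byte lead, need 1 cont bytes. acc=0x14
Byte[2]=88: continuation. acc=(acc<<6)|0x08=0x508
Completed: cp=U+0508 (starts at byte 1)
Byte[3]=CF: 2-byte lead, need 1 cont bytes. acc=0xF
Byte[4]=A3: continuation. acc=(acc<<6)|0x23=0x3E3
Completed: cp=U+03E3 (starts at byte 3)
Byte[5]=F0: 4-byte lead, need 3 cont bytes. acc=0x0
Byte[6]=99: continuation. acc=(acc<<6)|0x19=0x19
Byte[7]=AD: continuation. acc=(acc<<6)|0x2D=0x66D
Byte[8]=B6: continuation. acc=(acc<<6)|0x36=0x19B76
Completed: cp=U+19B76 (starts at byte 5)
Byte[9]=F0: 4-byte lead, need 3 cont bytes. acc=0x0
Byte[10]=90: continuation. acc=(acc<<6)|0x10=0x10
Byte[11]=84: continuation. acc=(acc<<6)|0x04=0x404
Byte[12]=92: continuation. acc=(acc<<6)|0x12=0x10112
Completed: cp=U+10112 (starts at byte 9)

Answer: 0 1 3 5 9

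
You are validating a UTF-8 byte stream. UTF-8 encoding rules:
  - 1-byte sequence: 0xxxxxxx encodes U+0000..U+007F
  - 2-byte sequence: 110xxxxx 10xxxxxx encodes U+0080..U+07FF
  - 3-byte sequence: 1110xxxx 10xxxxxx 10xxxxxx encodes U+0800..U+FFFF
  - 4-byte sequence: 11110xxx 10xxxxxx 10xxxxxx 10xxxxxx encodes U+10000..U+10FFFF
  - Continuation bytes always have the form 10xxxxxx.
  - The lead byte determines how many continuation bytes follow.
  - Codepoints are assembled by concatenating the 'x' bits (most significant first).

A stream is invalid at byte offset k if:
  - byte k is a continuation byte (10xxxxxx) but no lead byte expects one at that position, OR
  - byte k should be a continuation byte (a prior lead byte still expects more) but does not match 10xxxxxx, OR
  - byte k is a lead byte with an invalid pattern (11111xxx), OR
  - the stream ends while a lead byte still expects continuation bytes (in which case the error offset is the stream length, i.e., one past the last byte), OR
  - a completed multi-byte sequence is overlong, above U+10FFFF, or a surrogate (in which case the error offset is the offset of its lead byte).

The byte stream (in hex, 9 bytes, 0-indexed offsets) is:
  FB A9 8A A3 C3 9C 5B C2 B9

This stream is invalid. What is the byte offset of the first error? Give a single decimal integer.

Byte[0]=FB: INVALID lead byte (not 0xxx/110x/1110/11110)

Answer: 0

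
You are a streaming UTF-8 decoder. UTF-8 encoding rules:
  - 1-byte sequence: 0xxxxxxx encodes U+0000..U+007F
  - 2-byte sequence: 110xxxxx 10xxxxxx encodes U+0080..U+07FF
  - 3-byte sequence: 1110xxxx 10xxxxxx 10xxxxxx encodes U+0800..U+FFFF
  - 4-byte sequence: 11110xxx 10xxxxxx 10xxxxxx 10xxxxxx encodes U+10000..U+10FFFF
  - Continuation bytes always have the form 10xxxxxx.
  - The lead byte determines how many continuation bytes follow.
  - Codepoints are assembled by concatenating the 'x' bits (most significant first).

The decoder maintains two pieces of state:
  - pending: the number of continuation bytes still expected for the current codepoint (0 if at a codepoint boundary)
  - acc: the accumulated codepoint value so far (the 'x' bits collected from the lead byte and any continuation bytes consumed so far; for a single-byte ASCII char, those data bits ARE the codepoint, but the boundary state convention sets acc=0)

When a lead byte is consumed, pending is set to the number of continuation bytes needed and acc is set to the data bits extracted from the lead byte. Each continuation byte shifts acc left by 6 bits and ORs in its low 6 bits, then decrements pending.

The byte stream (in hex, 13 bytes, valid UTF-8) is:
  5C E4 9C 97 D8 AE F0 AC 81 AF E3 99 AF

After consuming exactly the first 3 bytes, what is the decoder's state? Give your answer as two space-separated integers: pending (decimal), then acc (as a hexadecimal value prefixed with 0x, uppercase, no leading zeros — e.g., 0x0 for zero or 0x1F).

Answer: 1 0x11C

Derivation:
Byte[0]=5C: 1-byte. pending=0, acc=0x0
Byte[1]=E4: 3-byte lead. pending=2, acc=0x4
Byte[2]=9C: continuation. acc=(acc<<6)|0x1C=0x11C, pending=1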